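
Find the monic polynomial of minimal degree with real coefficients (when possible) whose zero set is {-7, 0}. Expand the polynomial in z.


The polynomial is p(z) = ∏_{α ∈ S} (z − α), where S = {-7, 0}.
Expanding the product yields: p(z) = z^2 + 7·z.
The resulting polynomial has degree 2 and real coefficients as required.

p(z) = z^2 + 7·z.


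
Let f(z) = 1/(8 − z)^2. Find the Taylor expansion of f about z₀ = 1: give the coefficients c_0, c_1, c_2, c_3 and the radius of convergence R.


Let w = z − z₀, so z = z₀ + w.
Then 8 − z = 8 − (z₀ + w) = (8 − z₀) − w = 7 − w.
f(z) = 1/(7 − w)^2 = (1/(7)^2) · (1 − w/(7))^{−2}.
By the binomial series (1−u)^{−2} = Σ_{n≥0} C(n+1, 1) u^n for |u|<1, with u = w/(7):
  c_n = C(n+1, 1) / (7)^(n+2).
  c_0 = 1/(7)^2 = 1/49.
  c_1 = 2/(7)^3 = 2/343.
  c_2 = 3/(7)^4 = 3/2401.
  c_3 = 4/(7)^5 = 4/16807.
The series is valid for |w/d| < 1, i.e. |z − z₀| < |d|.
Radius of convergence: R = |8 − z₀| = |7| = 7 (distance from z₀ to the singularity z = 8).

c_0 = 1/49, c_1 = 2/343, c_2 = 3/2401, c_3 = 4/16807; R = 7.


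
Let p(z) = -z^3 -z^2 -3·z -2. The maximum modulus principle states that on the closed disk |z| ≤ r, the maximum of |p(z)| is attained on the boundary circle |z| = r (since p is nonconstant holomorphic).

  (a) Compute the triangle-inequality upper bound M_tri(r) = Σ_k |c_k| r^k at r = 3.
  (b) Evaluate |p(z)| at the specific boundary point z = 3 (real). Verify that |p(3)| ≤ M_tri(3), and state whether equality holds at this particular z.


Coefficients: c_0 = -2, c_1 = -3, c_2 = -1, c_3 = -1. Radius r = 3.
Part (a). Triangle bound: M_tri(r) = Σ_k |c_k| r^k
  = |-2|·3^0 + |-3|·3^1 + |-1|·3^2 + |-1|·3^3
  = 2 + 9 + 9 + 27 = 47.
This bounds M(r) := max_{|z|=r} |p(z)| from above; equality holds iff all terms c_k z^k can be made to align in phase at a single z on |z|=r.
Part (b). At z = 3 (real, on the circle |z| = r):
  p(3) = (-2)·3^0 + (-3)·3^1 + (-1)·3^2 + (-1)·3^3 = -47.
  |p(3)| = 47.
Since all nonzero coefficients share the same sign, |p(3)| = 47 = M_tri(3); the triangle bound is attained at z = 3, so in fact M(r) = 47.

M_tri(3) = 47; |p(3)| = 47; equality at z=3: yes.


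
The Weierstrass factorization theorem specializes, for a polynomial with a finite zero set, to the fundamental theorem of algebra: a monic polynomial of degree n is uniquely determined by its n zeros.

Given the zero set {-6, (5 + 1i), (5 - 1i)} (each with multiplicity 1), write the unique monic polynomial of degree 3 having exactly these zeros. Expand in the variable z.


The polynomial is p(z) = ∏_{α ∈ S} (z − α), where S = {-6, (5 + 1i), (5 - 1i)}.
Expanding the product yields: p(z) = z^3 -4·z^2 -34·z + 156.
Note conjugate pairs combine to real quadratics: (z − (5+1i))(z − (5−1i)) = z² − 10z + 26.
The resulting polynomial has degree 3 and real coefficients as required.

p(z) = z^3 -4·z^2 -34·z + 156.


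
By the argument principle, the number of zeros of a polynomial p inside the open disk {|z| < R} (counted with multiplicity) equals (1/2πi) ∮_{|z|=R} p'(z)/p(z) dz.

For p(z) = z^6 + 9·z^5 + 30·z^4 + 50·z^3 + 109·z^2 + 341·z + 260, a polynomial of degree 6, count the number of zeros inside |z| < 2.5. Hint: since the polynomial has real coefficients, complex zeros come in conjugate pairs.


The zeros of p are: (1 + 2i), (1 - 2i), -4, (-3 + 2i), (-3 - 2i), -1.
Their magnitudes are: 2.236, 2.236, 4, 3.606, 3.606, 1.
Zeros with |z| < R = 2.5: (1 + 2i), (1 - 2i), -1.
Count = 3.
By the argument principle, (1/2πi) ∮_{|z|=R} p'(z)/p(z) dz equals exactly this count.

Number of zeros inside |z| < 2.5: 3.


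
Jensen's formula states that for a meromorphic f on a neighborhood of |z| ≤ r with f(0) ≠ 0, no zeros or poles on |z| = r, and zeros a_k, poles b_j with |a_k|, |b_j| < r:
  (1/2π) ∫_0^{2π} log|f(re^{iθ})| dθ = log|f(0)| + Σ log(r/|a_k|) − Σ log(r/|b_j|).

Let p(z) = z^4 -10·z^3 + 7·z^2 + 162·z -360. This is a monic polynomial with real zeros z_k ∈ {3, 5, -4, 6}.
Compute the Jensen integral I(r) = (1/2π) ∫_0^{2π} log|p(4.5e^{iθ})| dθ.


Zeros: -4, 3, 5, 6; r = 4.5.
Inside |z| < r: -4, 3. Outside (|z| ≥ r): 5, 6.
p(0) = -360, so log|p(0)| = log(360) = 5.8861.
Apply Jensen: I(r) = log|p(0)| + Σ_k log(r/|z_k|), summed over zeros inside |z| < r.
  log(r/|z_k|) for z_k = 3: log(4.5/3) = 0.4055
  log(r/|z_k|) for z_k = -4: log(4.5/4) = 0.1178
  Outside zeros (5, 6) contribute nothing to the Jensen sum.
Sum over inside zeros: 0.5232.
I(r) = log|p(0)| + (inside sum) = 5.8861 + 0.5232 = 6.4094.
Note: since some zeros are outside |z| ≤ r, the simplified n·log(r) form does NOT apply — only the inside zeros contribute.

I(r) ≈ 6.4094.


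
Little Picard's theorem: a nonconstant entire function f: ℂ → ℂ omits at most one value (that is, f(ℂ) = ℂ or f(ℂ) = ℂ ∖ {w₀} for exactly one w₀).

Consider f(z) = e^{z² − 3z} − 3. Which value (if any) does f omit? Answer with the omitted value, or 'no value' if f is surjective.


Little Picard bounds the complement of f(ℂ) to at most one point.
The exponent g(z) = z² − 3z is a nonconstant polynomial, hence surjective onto ℂ. So e^{g(z)} takes every value in {e^w : w ∈ ℂ} = ℂ ∖ {0}. Adding -3 shifts the range to ℂ ∖ {-3}. f omits exactly -3.

Omitted value: -3.


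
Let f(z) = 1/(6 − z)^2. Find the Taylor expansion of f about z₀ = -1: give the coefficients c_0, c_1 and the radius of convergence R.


Let w = z − z₀, so z = z₀ + w.
Then 6 − z = 6 − (z₀ + w) = (6 − z₀) − w = 7 − w.
f(z) = 1/(7 − w)^2 = (1/(7)^2) · (1 − w/(7))^{−2}.
By the binomial series (1−u)^{−2} = Σ_{n≥0} C(n+1, 1) u^n for |u|<1, with u = w/(7):
  c_n = C(n+1, 1) / (7)^(n+2).
  c_0 = 1/(7)^2 = 1/49.
  c_1 = 2/(7)^3 = 2/343.
The series is valid for |w/d| < 1, i.e. |z − z₀| < |d|.
Radius of convergence: R = |6 − z₀| = |7| = 7 (distance from z₀ to the singularity z = 6).

c_0 = 1/49, c_1 = 2/343; R = 7.


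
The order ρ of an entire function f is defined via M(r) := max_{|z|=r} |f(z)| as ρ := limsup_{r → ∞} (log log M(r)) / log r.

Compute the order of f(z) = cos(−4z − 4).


cos(w) is a linear combination of e^{iw} and e^{−iw} (or e^w, e^{−w} in the hyperbolic case), so |cos(w)| ≤ e^{|w|}. With w = −4z − 4, |w| ≤ 4|z| + 4 = 4r + 4 on |z| = r, giving M(r) ≤ e^{4r + 4}, so ρ ≤ 1. On a suitable ray (z = it for sin/cos; z = t for sinh/cosh, t real → ∞), |cos(−4z − 4)| grows like e^{4|t|}/2, so ρ ≥ 1. Hence ρ = 1.
Therefore ρ = 1.

Order ρ = 1.


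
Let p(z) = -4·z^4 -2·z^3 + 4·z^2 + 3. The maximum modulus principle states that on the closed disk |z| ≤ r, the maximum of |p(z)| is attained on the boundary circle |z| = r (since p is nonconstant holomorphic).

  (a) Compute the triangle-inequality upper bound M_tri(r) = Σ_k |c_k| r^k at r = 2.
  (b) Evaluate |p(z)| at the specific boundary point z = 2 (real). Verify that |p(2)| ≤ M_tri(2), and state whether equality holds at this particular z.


Coefficients: c_0 = 3, c_1 = 0, c_2 = 4, c_3 = -2, c_4 = -4. Radius r = 2.
Part (a). Triangle bound: M_tri(r) = Σ_k |c_k| r^k
  = |3|·2^0 + |0|·2^1 + |4|·2^2 + |-2|·2^3 + |-4|·2^4
  = 3 + 0 + 16 + 16 + 64 = 99.
This bounds M(r) := max_{|z|=r} |p(z)| from above; equality holds iff all terms c_k z^k can be made to align in phase at a single z on |z|=r.
Part (b). At z = 2 (real, on the circle |z| = r):
  p(2) = (3)·2^0 + (0)·2^1 + (4)·2^2 + (-2)·2^3 + (-4)·2^4 = -61.
  |p(2)| = 61.
Check: |p(2)| = 61 ≤ 99 = M_tri(2). ✓ Equality does not hold at z = 2 (the coefficients have mixed signs, so the terms do not all align in phase there).

M_tri(2) = 99; |p(2)| = 61; equality at z=2: no.


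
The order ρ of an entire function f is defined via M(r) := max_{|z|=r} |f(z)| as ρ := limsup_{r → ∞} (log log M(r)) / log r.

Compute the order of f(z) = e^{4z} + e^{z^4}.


Each summand is entire of order 1 and 4 respectively (as in the single-exponential case). The order of a sum is at most the max of the orders, so ρ ≤ 4. For the lower bound: on |z|=r choose arg z so that 1z^4 is real positive; then |e^{1z^4}| = e^{1r^4} while |e^{4z}| ≤ e^{4r^1} = o(e^{1r^4}). So |f| ≥ e^{1r^4}(1 − o(1)) and ρ ≥ 4. Hence ρ = max(1, 4) = 4.
Therefore ρ = 4.

Order ρ = 4.


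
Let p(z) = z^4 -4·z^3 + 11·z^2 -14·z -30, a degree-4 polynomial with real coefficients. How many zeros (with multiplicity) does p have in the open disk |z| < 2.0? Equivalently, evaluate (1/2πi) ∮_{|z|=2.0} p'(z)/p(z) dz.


The zeros of p are: 3, (1 + 3i), (1 - 3i), -1.
Their magnitudes are: 3, 3.162, 3.162, 1.
Zeros with |z| < R = 2.0: -1.
Count = 1.
By the argument principle, (1/2πi) ∮_{|z|=R} p'(z)/p(z) dz equals exactly this count.

Number of zeros inside |z| < 2.0: 1.


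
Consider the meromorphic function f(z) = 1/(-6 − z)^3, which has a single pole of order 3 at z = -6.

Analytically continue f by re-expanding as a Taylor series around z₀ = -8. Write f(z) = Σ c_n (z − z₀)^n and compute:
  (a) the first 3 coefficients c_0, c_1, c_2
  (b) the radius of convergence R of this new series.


Let w = z − z₀, so z = z₀ + w.
Then -6 − z = -6 − (z₀ + w) = (-6 − z₀) − w = 2 − w.
f(z) = 1/(2 − w)^3 = (1/(2)^3) · (1 − w/(2))^{−3}.
By the binomial series (1−u)^{−3} = Σ_{n≥0} C(n+2, 2) u^n for |u|<1, with u = w/(2):
  c_n = C(n+2, 2) / (2)^(n+3).
  c_0 = 1/(2)^3 = 1/8.
  c_1 = 3/(2)^4 = 3/16.
  c_2 = 6/(2)^5 = 3/16.
The series is valid for |w/d| < 1, i.e. |z − z₀| < |d|.
Radius of convergence: R = |-6 − z₀| = |2| = 2 (distance from z₀ to the singularity z = -6).

c_0 = 1/8, c_1 = 3/16, c_2 = 3/16; R = 2.


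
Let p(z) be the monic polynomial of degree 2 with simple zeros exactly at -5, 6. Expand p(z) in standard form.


The polynomial is p(z) = ∏_{α ∈ S} (z − α), where S = {-5, 6}.
Expanding the product yields: p(z) = z^2 -z -30.
The resulting polynomial has degree 2 and real coefficients as required.

p(z) = z^2 -z -30.


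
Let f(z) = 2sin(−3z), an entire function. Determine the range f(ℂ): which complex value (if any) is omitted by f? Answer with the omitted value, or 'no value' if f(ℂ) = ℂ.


Little Picard bounds the complement of f(ℂ) to at most one point.
sin is entire and surjective onto ℂ: for every w ∈ ℂ, sin(ζ) = w has a solution ζ ∈ ℂ (e.g., via the complex inverse arcsin). With ζ = −3z this gives z = ζ/(-3). Then 2·sin(−3z) takes every value in 2·ℂ = ℂ, and adding 0 is a bijection of ℂ. So f is surjective and omits no value. (Note: only on the real line is sin bounded by [−1, 1].)

Omitted value: no value.


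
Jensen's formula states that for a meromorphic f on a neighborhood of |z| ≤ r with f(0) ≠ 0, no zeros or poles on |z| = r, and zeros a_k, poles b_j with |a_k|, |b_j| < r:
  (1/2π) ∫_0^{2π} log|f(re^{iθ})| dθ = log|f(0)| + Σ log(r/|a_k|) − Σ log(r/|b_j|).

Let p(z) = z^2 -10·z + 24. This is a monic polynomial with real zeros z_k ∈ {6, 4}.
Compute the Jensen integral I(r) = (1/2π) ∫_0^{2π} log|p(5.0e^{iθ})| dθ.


Zeros: 4, 6; r = 5.0.
Inside |z| < r: 4. Outside (|z| ≥ r): 6.
p(0) = 24, so log|p(0)| = log(24) = 3.1781.
Apply Jensen: I(r) = log|p(0)| + Σ_k log(r/|z_k|), summed over zeros inside |z| < r.
  log(r/|z_k|) for z_k = 4: log(5.0/4) = 0.2231
  Outside zeros (6) contribute nothing to the Jensen sum.
Sum over inside zeros: 0.2231.
I(r) = log|p(0)| + (inside sum) = 3.1781 + 0.2231 = 3.4012.
Note: since some zeros are outside |z| ≤ r, the simplified n·log(r) form does NOT apply — only the inside zeros contribute.

I(r) ≈ 3.4012.


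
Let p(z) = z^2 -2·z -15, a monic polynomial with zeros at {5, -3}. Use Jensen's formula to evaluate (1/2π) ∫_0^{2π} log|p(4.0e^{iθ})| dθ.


Zeros: -3, 5; r = 4.0.
Inside |z| < r: -3. Outside (|z| ≥ r): 5.
p(0) = -15, so log|p(0)| = log(15) = 2.7081.
Apply Jensen: I(r) = log|p(0)| + Σ_k log(r/|z_k|), summed over zeros inside |z| < r.
  log(r/|z_k|) for z_k = -3: log(4.0/3) = 0.2877
  Outside zeros (5) contribute nothing to the Jensen sum.
Sum over inside zeros: 0.2877.
I(r) = log|p(0)| + (inside sum) = 2.7081 + 0.2877 = 2.9957.
Note: since some zeros are outside |z| ≤ r, the simplified n·log(r) form does NOT apply — only the inside zeros contribute.

I(r) ≈ 2.9957.


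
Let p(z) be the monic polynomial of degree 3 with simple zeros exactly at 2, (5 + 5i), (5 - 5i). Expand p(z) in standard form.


The polynomial is p(z) = ∏_{α ∈ S} (z − α), where S = {2, (5 + 5i), (5 - 5i)}.
Expanding the product yields: p(z) = z^3 -12·z^2 + 70·z -100.
Note conjugate pairs combine to real quadratics: (z − (5+5i))(z − (5−5i)) = z² − 10z + 50.
The resulting polynomial has degree 3 and real coefficients as required.

p(z) = z^3 -12·z^2 + 70·z -100.


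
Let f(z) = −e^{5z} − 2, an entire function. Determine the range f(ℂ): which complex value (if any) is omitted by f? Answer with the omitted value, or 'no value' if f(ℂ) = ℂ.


Little Picard bounds the complement of f(ℂ) to at most one point.
e^{5z} is never zero on ℂ, so -1·e^{5z} takes every value in ℂ ∖ {0}. Adding -2 shifts the range to ℂ ∖ {-2}. Thus f omits exactly the value -2.

Omitted value: -2.


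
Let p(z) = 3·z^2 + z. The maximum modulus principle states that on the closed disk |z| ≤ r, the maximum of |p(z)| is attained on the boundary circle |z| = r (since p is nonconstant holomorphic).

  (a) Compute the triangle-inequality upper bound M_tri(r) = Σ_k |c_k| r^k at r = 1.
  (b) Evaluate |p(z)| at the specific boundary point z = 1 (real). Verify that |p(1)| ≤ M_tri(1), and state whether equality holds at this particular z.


Coefficients: c_0 = 0, c_1 = 1, c_2 = 3. Radius r = 1.
Part (a). Triangle bound: M_tri(r) = Σ_k |c_k| r^k
  = |0|·1^0 + |1|·1^1 + |3|·1^2
  = 0 + 1 + 3 = 4.
This bounds M(r) := max_{|z|=r} |p(z)| from above; equality holds iff all terms c_k z^k can be made to align in phase at a single z on |z|=r.
Part (b). At z = 1 (real, on the circle |z| = r):
  p(1) = (0)·1^0 + (1)·1^1 + (3)·1^2 = 4.
  |p(1)| = 4.
Since all nonzero coefficients share the same sign, |p(1)| = 4 = M_tri(1); the triangle bound is attained at z = 1, so in fact M(r) = 4.

M_tri(1) = 4; |p(1)| = 4; equality at z=1: yes.


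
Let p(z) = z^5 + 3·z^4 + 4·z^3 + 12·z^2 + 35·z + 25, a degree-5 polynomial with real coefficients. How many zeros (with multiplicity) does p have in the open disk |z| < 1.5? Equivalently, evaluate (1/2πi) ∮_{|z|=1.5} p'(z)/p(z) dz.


The zeros of p are: (1 + 2i), (1 - 2i), -1, (-2 + 1i), (-2 - 1i).
Their magnitudes are: 2.236, 2.236, 1, 2.236, 2.236.
Zeros with |z| < R = 1.5: -1.
Count = 1.
By the argument principle, (1/2πi) ∮_{|z|=R} p'(z)/p(z) dz equals exactly this count.

Number of zeros inside |z| < 1.5: 1.


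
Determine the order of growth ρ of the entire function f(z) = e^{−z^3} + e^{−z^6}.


Each summand is entire of order 3 and 6 respectively (as in the single-exponential case). The order of a sum is at most the max of the orders, so ρ ≤ 6. For the lower bound: on |z|=r choose arg z so that -1z^6 is real positive; then |e^{-1z^6}| = e^{1r^6} while |e^{-1z^3}| ≤ e^{1r^3} = o(e^{1r^6}). So |f| ≥ e^{1r^6}(1 − o(1)) and ρ ≥ 6. Hence ρ = max(3, 6) = 6.
Therefore ρ = 6.

Order ρ = 6.


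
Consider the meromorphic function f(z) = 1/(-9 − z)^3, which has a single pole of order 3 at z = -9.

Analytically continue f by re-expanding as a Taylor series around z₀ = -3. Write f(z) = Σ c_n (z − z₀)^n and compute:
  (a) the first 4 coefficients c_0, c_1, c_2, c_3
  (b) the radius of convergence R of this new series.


Let w = z − z₀, so z = z₀ + w.
Then -9 − z = -9 − (z₀ + w) = (-9 − z₀) − w = -6 − w.
f(z) = 1/(-6 − w)^3 = (1/(-6)^3) · (1 − w/(-6))^{−3}.
By the binomial series (1−u)^{−3} = Σ_{n≥0} C(n+2, 2) u^n for |u|<1, with u = w/(-6):
  c_n = C(n+2, 2) / (-6)^(n+3).
  c_0 = 1/(-6)^3 = -1/216.
  c_1 = 3/(-6)^4 = 1/432.
  c_2 = 6/(-6)^5 = -1/1296.
  c_3 = 10/(-6)^6 = 5/23328.
The series is valid for |w/d| < 1, i.e. |z − z₀| < |d|.
Radius of convergence: R = |-9 − z₀| = |-6| = 6 (distance from z₀ to the singularity z = -9).

c_0 = -1/216, c_1 = 1/432, c_2 = -1/1296, c_3 = 5/23328; R = 6.


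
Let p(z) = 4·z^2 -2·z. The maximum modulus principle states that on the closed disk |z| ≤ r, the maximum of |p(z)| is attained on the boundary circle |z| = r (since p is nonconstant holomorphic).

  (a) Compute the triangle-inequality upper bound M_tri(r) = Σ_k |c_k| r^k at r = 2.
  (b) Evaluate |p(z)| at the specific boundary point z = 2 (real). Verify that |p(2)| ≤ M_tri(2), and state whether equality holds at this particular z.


Coefficients: c_0 = 0, c_1 = -2, c_2 = 4. Radius r = 2.
Part (a). Triangle bound: M_tri(r) = Σ_k |c_k| r^k
  = |0|·2^0 + |-2|·2^1 + |4|·2^2
  = 0 + 4 + 16 = 20.
This bounds M(r) := max_{|z|=r} |p(z)| from above; equality holds iff all terms c_k z^k can be made to align in phase at a single z on |z|=r.
Part (b). At z = 2 (real, on the circle |z| = r):
  p(2) = (0)·2^0 + (-2)·2^1 + (4)·2^2 = 12.
  |p(2)| = 12.
Check: |p(2)| = 12 ≤ 20 = M_tri(2). ✓ Equality does not hold at z = 2 (the coefficients have mixed signs, so the terms do not all align in phase there).

M_tri(2) = 20; |p(2)| = 12; equality at z=2: no.


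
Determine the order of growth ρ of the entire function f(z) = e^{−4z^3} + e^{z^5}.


Each summand is entire of order 3 and 5 respectively (as in the single-exponential case). The order of a sum is at most the max of the orders, so ρ ≤ 5. For the lower bound: on |z|=r choose arg z so that 1z^5 is real positive; then |e^{1z^5}| = e^{1r^5} while |e^{-4z^3}| ≤ e^{4r^3} = o(e^{1r^5}). So |f| ≥ e^{1r^5}(1 − o(1)) and ρ ≥ 5. Hence ρ = max(3, 5) = 5.
Therefore ρ = 5.

Order ρ = 5.


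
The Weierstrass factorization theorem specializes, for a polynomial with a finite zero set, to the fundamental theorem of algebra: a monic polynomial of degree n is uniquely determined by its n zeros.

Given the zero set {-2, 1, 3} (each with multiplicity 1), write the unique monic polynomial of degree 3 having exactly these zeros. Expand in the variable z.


The polynomial is p(z) = ∏_{α ∈ S} (z − α), where S = {-2, 1, 3}.
Expanding the product yields: p(z) = z^3 -2·z^2 -5·z + 6.
The resulting polynomial has degree 3 and real coefficients as required.

p(z) = z^3 -2·z^2 -5·z + 6.


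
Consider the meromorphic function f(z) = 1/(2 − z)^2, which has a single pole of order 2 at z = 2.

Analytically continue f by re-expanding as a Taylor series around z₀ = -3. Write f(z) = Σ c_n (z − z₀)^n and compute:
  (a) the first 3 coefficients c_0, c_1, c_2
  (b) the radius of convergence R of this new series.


Let w = z − z₀, so z = z₀ + w.
Then 2 − z = 2 − (z₀ + w) = (2 − z₀) − w = 5 − w.
f(z) = 1/(5 − w)^2 = (1/(5)^2) · (1 − w/(5))^{−2}.
By the binomial series (1−u)^{−2} = Σ_{n≥0} C(n+1, 1) u^n for |u|<1, with u = w/(5):
  c_n = C(n+1, 1) / (5)^(n+2).
  c_0 = 1/(5)^2 = 1/25.
  c_1 = 2/(5)^3 = 2/125.
  c_2 = 3/(5)^4 = 3/625.
The series is valid for |w/d| < 1, i.e. |z − z₀| < |d|.
Radius of convergence: R = |2 − z₀| = |5| = 5 (distance from z₀ to the singularity z = 2).

c_0 = 1/25, c_1 = 2/125, c_2 = 3/625; R = 5.


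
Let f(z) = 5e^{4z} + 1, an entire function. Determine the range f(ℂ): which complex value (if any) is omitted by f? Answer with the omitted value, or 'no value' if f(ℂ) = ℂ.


Little Picard bounds the complement of f(ℂ) to at most one point.
e^{4z} is never zero on ℂ, so 5·e^{4z} takes every value in ℂ ∖ {0}. Adding 1 shifts the range to ℂ ∖ {1}. Thus f omits exactly the value 1.

Omitted value: 1.


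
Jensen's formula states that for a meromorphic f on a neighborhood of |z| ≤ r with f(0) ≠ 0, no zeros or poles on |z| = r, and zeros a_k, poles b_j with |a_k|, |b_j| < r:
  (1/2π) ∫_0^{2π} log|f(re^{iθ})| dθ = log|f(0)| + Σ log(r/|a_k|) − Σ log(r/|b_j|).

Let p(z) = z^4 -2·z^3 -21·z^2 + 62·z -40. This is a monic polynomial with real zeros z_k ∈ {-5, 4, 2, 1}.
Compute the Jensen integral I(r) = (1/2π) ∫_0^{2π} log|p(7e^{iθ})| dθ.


Zeros: -5, 1, 2, 4; r = 7.
Inside |z| < r: -5, 1, 2, 4. Outside (|z| ≥ r): ∅.
p(0) = -40, so log|p(0)| = log(40) = 3.6889.
Apply Jensen: I(r) = log|p(0)| + Σ_k log(r/|z_k|), summed over zeros inside |z| < r.
  log(r/|z_k|) for z_k = -5: log(7/5) = 0.3365
  log(r/|z_k|) for z_k = 4: log(7/4) = 0.5596
  log(r/|z_k|) for z_k = 2: log(7/2) = 1.2528
  log(r/|z_k|) for z_k = 1: log(7/1) = 1.9459
Sum over inside zeros: 4.0948.
I(r) = log|p(0)| + (inside sum) = 3.6889 + 4.0948 = 7.7836.
Closed form (all zeros inside, monic): I(r) = n·log(r) = 4·log(7) = 7.7836. ✓

I(r) ≈ 7.7836.


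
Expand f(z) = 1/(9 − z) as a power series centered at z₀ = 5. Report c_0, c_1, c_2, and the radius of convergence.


Let w = z − z₀, so z = z₀ + w.
Then 9 − z = 9 − (z₀ + w) = (9 − z₀) − w = 4 − w.
f(z) = 1/(4 − w) = (1/(4)) · 1/(1 − w/(4)) = Σ_{n≥0} w^n / (4)^(n+1).
So c_n = 1/(4)^(n+1):
  c_0 = 1/(4)^1 = 1/4.
  c_1 = 1/(4)^2 = 1/16.
  c_2 = 1/(4)^3 = 1/64.
The series is valid for |w/d| < 1, i.e. |z − z₀| < |d|.
Radius of convergence: R = |9 − z₀| = |4| = 4 (distance from z₀ to the singularity z = 9).

c_0 = 1/4, c_1 = 1/16, c_2 = 1/64; R = 4.


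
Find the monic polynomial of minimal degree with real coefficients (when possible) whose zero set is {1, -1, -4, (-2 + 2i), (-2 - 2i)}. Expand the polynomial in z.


The polynomial is p(z) = ∏_{α ∈ S} (z − α), where S = {1, -1, -4, (-2 + 2i), (-2 - 2i)}.
Expanding the product yields: p(z) = z^5 + 8·z^4 + 23·z^3 + 24·z^2 -24·z -32.
Note conjugate pairs combine to real quadratics: (z − (-2+2i))(z − (-2−2i)) = z² + 4z + 8.
The resulting polynomial has degree 5 and real coefficients as required.

p(z) = z^5 + 8·z^4 + 23·z^3 + 24·z^2 -24·z -32.


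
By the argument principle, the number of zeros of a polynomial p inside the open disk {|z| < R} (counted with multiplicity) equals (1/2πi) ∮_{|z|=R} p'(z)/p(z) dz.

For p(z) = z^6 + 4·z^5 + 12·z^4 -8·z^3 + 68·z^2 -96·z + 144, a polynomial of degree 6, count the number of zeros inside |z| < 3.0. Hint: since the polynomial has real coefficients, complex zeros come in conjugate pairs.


The zeros of p are: (0 + 2i), (0 - 2i), (1 + 1i), (1 - 1i), (-3 + 3i), (-3 - 3i).
Their magnitudes are: 2, 2, 1.414, 1.414, 4.243, 4.243.
Zeros with |z| < R = 3.0: (0 + 2i), (0 - 2i), (1 + 1i), (1 - 1i).
Count = 4.
By the argument principle, (1/2πi) ∮_{|z|=R} p'(z)/p(z) dz equals exactly this count.

Number of zeros inside |z| < 3.0: 4.


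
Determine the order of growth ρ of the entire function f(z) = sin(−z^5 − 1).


Write sin(w) = (e^{iw} ± e^{−iw})/(2 or 2i), so |sin(w)| ≤ e^{|w|}. With w = −z^5 − 1, |w| ≤ 1r^5 + 1 on |z|=r, giving M(r) ≤ e^{1r^5 + 1} and ρ ≤ 5. For the lower bound, choose z on |z|=r with -1z^5 purely imaginary of modulus 1r^5; then |sin(−z^5 − 1)| grows like e^{1r^5}/2, so ρ ≥ 5. Hence ρ = 5.
Therefore ρ = 5.

Order ρ = 5.


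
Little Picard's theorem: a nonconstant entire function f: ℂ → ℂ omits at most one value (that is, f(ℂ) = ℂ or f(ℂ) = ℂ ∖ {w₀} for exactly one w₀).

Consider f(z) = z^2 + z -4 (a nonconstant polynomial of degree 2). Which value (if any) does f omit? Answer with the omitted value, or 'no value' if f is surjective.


Little Picard bounds the complement of f(ℂ) to at most one point.
For every w ∈ ℂ, the equation p(z) − w = 0 is a nonconstant polynomial in z and hence has at least one root by the fundamental theorem of algebra. So p is surjective onto ℂ, omitting no value.

Omitted value: no value.


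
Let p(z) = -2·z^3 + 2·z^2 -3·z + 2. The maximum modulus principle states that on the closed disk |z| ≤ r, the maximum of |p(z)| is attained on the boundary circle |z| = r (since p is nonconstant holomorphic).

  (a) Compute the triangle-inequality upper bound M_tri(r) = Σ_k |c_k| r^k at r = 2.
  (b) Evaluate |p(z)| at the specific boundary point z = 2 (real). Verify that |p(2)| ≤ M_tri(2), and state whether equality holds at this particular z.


Coefficients: c_0 = 2, c_1 = -3, c_2 = 2, c_3 = -2. Radius r = 2.
Part (a). Triangle bound: M_tri(r) = Σ_k |c_k| r^k
  = |2|·2^0 + |-3|·2^1 + |2|·2^2 + |-2|·2^3
  = 2 + 6 + 8 + 16 = 32.
This bounds M(r) := max_{|z|=r} |p(z)| from above; equality holds iff all terms c_k z^k can be made to align in phase at a single z on |z|=r.
Part (b). At z = 2 (real, on the circle |z| = r):
  p(2) = (2)·2^0 + (-3)·2^1 + (2)·2^2 + (-2)·2^3 = -12.
  |p(2)| = 12.
Check: |p(2)| = 12 ≤ 32 = M_tri(2). ✓ Equality does not hold at z = 2 (the coefficients have mixed signs, so the terms do not all align in phase there).

M_tri(2) = 32; |p(2)| = 12; equality at z=2: no.


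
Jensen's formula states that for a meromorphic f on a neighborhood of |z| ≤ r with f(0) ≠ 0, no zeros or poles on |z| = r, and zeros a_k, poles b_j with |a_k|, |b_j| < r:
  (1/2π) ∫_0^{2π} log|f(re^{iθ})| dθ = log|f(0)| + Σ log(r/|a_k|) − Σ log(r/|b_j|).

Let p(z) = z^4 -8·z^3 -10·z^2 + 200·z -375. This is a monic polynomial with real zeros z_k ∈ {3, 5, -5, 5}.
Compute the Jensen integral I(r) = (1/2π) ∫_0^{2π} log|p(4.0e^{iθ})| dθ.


Zeros: -5, 3, 5, 5; r = 4.0.
Inside |z| < r: 3. Outside (|z| ≥ r): -5, 5, 5.
p(0) = -375, so log|p(0)| = log(375) = 5.9269.
Apply Jensen: I(r) = log|p(0)| + Σ_k log(r/|z_k|), summed over zeros inside |z| < r.
  log(r/|z_k|) for z_k = 3: log(4.0/3) = 0.2877
  Outside zeros (-5, 5, 5) contribute nothing to the Jensen sum.
Sum over inside zeros: 0.2877.
I(r) = log|p(0)| + (inside sum) = 5.9269 + 0.2877 = 6.2146.
Note: since some zeros are outside |z| ≤ r, the simplified n·log(r) form does NOT apply — only the inside zeros contribute.

I(r) ≈ 6.2146.


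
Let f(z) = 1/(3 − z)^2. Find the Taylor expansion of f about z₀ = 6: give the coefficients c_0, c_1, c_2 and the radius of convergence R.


Let w = z − z₀, so z = z₀ + w.
Then 3 − z = 3 − (z₀ + w) = (3 − z₀) − w = -3 − w.
f(z) = 1/(-3 − w)^2 = (1/(-3)^2) · (1 − w/(-3))^{−2}.
By the binomial series (1−u)^{−2} = Σ_{n≥0} C(n+1, 1) u^n for |u|<1, with u = w/(-3):
  c_n = C(n+1, 1) / (-3)^(n+2).
  c_0 = 1/(-3)^2 = 1/9.
  c_1 = 2/(-3)^3 = -2/27.
  c_2 = 3/(-3)^4 = 1/27.
The series is valid for |w/d| < 1, i.e. |z − z₀| < |d|.
Radius of convergence: R = |3 − z₀| = |-3| = 3 (distance from z₀ to the singularity z = 3).

c_0 = 1/9, c_1 = -2/27, c_2 = 1/27; R = 3.


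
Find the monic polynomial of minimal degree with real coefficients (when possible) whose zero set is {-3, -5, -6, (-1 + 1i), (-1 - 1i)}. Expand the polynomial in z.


The polynomial is p(z) = ∏_{α ∈ S} (z − α), where S = {-3, -5, -6, (-1 + 1i), (-1 - 1i)}.
Expanding the product yields: p(z) = z^5 + 16·z^4 + 93·z^3 + 244·z^2 + 306·z + 180.
Note conjugate pairs combine to real quadratics: (z − (-1+1i))(z − (-1−1i)) = z² + 2z + 2.
The resulting polynomial has degree 5 and real coefficients as required.

p(z) = z^5 + 16·z^4 + 93·z^3 + 244·z^2 + 306·z + 180.


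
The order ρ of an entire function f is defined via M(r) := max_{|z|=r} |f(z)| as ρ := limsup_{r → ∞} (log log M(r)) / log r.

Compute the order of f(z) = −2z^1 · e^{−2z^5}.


M(r) = max_{|z|=r} |-2|·|z|^1·|e^{−2z^5}| = 2·r^1 · e^{2r^5} (the factors attain their maxima compatibly on |z|=r). Then log M(r) = log 2 + 1·log r + 2r^5, dominated by the last term, so log log M(r) ~ 5·log r. The polynomial factor -2z^1 contributes only a log r term and does not affect the order. ρ = 5.
Therefore ρ = 5.

Order ρ = 5.


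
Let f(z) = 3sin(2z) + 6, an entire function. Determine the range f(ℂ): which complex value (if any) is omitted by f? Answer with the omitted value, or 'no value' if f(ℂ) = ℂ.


Little Picard bounds the complement of f(ℂ) to at most one point.
sin is entire and surjective onto ℂ: for every w ∈ ℂ, sin(ζ) = w has a solution ζ ∈ ℂ (e.g., via the complex inverse arcsin). With ζ = 2z this gives z = ζ/(2). Then 3·sin(2z) takes every value in 3·ℂ = ℂ, and adding 6 is a bijection of ℂ. So f is surjective and omits no value. (Note: only on the real line is sin bounded by [−1, 1].)

Omitted value: no value.


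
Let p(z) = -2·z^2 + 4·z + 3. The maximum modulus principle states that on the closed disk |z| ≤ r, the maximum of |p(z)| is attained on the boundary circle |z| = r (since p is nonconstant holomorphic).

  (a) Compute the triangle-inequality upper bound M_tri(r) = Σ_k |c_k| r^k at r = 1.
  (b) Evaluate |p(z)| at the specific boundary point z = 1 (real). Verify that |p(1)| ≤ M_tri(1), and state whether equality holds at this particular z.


Coefficients: c_0 = 3, c_1 = 4, c_2 = -2. Radius r = 1.
Part (a). Triangle bound: M_tri(r) = Σ_k |c_k| r^k
  = |3|·1^0 + |4|·1^1 + |-2|·1^2
  = 3 + 4 + 2 = 9.
This bounds M(r) := max_{|z|=r} |p(z)| from above; equality holds iff all terms c_k z^k can be made to align in phase at a single z on |z|=r.
Part (b). At z = 1 (real, on the circle |z| = r):
  p(1) = (3)·1^0 + (4)·1^1 + (-2)·1^2 = 5.
  |p(1)| = 5.
Check: |p(1)| = 5 ≤ 9 = M_tri(1). ✓ Equality does not hold at z = 1 (the coefficients have mixed signs, so the terms do not all align in phase there).

M_tri(1) = 9; |p(1)| = 5; equality at z=1: no.


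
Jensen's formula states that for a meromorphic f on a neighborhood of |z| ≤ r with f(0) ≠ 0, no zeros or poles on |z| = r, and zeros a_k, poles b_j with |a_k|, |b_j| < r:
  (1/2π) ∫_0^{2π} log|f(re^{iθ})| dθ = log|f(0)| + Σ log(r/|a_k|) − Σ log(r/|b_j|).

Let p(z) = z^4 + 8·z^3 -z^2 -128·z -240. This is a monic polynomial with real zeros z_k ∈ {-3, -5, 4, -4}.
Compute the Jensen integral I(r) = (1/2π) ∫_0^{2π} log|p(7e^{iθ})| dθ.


Zeros: -5, -4, -3, 4; r = 7.
Inside |z| < r: -5, -4, -3, 4. Outside (|z| ≥ r): ∅.
p(0) = -240, so log|p(0)| = log(240) = 5.4806.
Apply Jensen: I(r) = log|p(0)| + Σ_k log(r/|z_k|), summed over zeros inside |z| < r.
  log(r/|z_k|) for z_k = -3: log(7/3) = 0.8473
  log(r/|z_k|) for z_k = -5: log(7/5) = 0.3365
  log(r/|z_k|) for z_k = 4: log(7/4) = 0.5596
  log(r/|z_k|) for z_k = -4: log(7/4) = 0.5596
Sum over inside zeros: 2.3030.
I(r) = log|p(0)| + (inside sum) = 5.4806 + 2.3030 = 7.7836.
Closed form (all zeros inside, monic): I(r) = n·log(r) = 4·log(7) = 7.7836. ✓

I(r) ≈ 7.7836.


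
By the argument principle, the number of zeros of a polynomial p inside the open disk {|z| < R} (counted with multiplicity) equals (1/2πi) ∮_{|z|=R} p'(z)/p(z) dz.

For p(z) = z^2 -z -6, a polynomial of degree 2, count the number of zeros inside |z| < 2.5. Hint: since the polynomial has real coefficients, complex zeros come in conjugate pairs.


The zeros of p are: 3, -2.
Their magnitudes are: 3, 2.
Zeros with |z| < R = 2.5: -2.
Count = 1.
By the argument principle, (1/2πi) ∮_{|z|=R} p'(z)/p(z) dz equals exactly this count.

Number of zeros inside |z| < 2.5: 1.


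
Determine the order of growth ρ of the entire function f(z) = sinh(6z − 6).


sinh(w) is a linear combination of e^{iw} and e^{−iw} (or e^w, e^{−w} in the hyperbolic case), so |sinh(w)| ≤ e^{|w|}. With w = 6z − 6, |w| ≤ 6|z| + 6 = 6r + 6 on |z| = r, giving M(r) ≤ e^{6r + 6}, so ρ ≤ 1. On a suitable ray (z = it for sin/cos; z = t for sinh/cosh, t real → ∞), |sinh(6z − 6)| grows like e^{6|t|}/2, so ρ ≥ 1. Hence ρ = 1.
Therefore ρ = 1.

Order ρ = 1.


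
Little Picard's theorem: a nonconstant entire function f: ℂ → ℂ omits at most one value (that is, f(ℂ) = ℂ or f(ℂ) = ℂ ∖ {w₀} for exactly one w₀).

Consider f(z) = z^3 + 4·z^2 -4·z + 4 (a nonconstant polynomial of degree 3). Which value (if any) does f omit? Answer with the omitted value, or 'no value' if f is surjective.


Little Picard bounds the complement of f(ℂ) to at most one point.
For every w ∈ ℂ, the equation p(z) − w = 0 is a nonconstant polynomial in z and hence has at least one root by the fundamental theorem of algebra. So p is surjective onto ℂ, omitting no value.

Omitted value: no value.


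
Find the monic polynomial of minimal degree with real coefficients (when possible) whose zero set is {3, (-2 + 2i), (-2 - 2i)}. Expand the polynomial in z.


The polynomial is p(z) = ∏_{α ∈ S} (z − α), where S = {3, (-2 + 2i), (-2 - 2i)}.
Expanding the product yields: p(z) = z^3 + z^2 -4·z -24.
Note conjugate pairs combine to real quadratics: (z − (-2+2i))(z − (-2−2i)) = z² + 4z + 8.
The resulting polynomial has degree 3 and real coefficients as required.

p(z) = z^3 + z^2 -4·z -24.


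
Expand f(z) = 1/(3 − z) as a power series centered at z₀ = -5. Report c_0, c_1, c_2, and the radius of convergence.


Let w = z − z₀, so z = z₀ + w.
Then 3 − z = 3 − (z₀ + w) = (3 − z₀) − w = 8 − w.
f(z) = 1/(8 − w) = (1/(8)) · 1/(1 − w/(8)) = Σ_{n≥0} w^n / (8)^(n+1).
So c_n = 1/(8)^(n+1):
  c_0 = 1/(8)^1 = 1/8.
  c_1 = 1/(8)^2 = 1/64.
  c_2 = 1/(8)^3 = 1/512.
The series is valid for |w/d| < 1, i.e. |z − z₀| < |d|.
Radius of convergence: R = |3 − z₀| = |8| = 8 (distance from z₀ to the singularity z = 3).

c_0 = 1/8, c_1 = 1/64, c_2 = 1/512; R = 8.


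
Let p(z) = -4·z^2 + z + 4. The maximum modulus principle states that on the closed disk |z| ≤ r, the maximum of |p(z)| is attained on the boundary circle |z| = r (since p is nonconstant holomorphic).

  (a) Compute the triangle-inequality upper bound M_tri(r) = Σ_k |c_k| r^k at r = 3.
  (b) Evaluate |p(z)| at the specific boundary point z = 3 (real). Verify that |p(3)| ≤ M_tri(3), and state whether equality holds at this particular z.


Coefficients: c_0 = 4, c_1 = 1, c_2 = -4. Radius r = 3.
Part (a). Triangle bound: M_tri(r) = Σ_k |c_k| r^k
  = |4|·3^0 + |1|·3^1 + |-4|·3^2
  = 4 + 3 + 36 = 43.
This bounds M(r) := max_{|z|=r} |p(z)| from above; equality holds iff all terms c_k z^k can be made to align in phase at a single z on |z|=r.
Part (b). At z = 3 (real, on the circle |z| = r):
  p(3) = (4)·3^0 + (1)·3^1 + (-4)·3^2 = -29.
  |p(3)| = 29.
Check: |p(3)| = 29 ≤ 43 = M_tri(3). ✓ Equality does not hold at z = 3 (the coefficients have mixed signs, so the terms do not all align in phase there).

M_tri(3) = 43; |p(3)| = 29; equality at z=3: no.


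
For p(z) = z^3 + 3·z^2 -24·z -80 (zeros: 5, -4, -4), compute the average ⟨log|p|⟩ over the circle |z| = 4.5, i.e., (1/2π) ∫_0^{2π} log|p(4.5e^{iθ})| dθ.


Zeros: -4, -4, 5; r = 4.5.
Inside |z| < r: -4, -4. Outside (|z| ≥ r): 5.
p(0) = -80, so log|p(0)| = log(80) = 4.3820.
Apply Jensen: I(r) = log|p(0)| + Σ_k log(r/|z_k|), summed over zeros inside |z| < r.
  log(r/|z_k|) for z_k = -4: log(4.5/4) = 0.1178
  log(r/|z_k|) for z_k = -4: log(4.5/4) = 0.1178
  Outside zeros (5) contribute nothing to the Jensen sum.
Sum over inside zeros: 0.2356.
I(r) = log|p(0)| + (inside sum) = 4.3820 + 0.2356 = 4.6176.
Note: since some zeros are outside |z| ≤ r, the simplified n·log(r) form does NOT apply — only the inside zeros contribute.

I(r) ≈ 4.6176.


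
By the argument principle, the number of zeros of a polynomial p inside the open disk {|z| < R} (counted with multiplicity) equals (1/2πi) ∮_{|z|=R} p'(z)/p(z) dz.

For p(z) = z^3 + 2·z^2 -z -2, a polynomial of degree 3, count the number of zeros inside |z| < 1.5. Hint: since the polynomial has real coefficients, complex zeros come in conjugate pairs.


The zeros of p are: -2, -1, 1.
Their magnitudes are: 2, 1, 1.
Zeros with |z| < R = 1.5: -1, 1.
Count = 2.
By the argument principle, (1/2πi) ∮_{|z|=R} p'(z)/p(z) dz equals exactly this count.

Number of zeros inside |z| < 1.5: 2.


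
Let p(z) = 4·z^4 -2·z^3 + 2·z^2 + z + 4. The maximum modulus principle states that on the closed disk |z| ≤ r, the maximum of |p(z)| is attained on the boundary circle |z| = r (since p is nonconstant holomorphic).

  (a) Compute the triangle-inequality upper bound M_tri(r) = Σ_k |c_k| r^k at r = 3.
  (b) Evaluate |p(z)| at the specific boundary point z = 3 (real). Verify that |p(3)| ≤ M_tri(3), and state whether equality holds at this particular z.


Coefficients: c_0 = 4, c_1 = 1, c_2 = 2, c_3 = -2, c_4 = 4. Radius r = 3.
Part (a). Triangle bound: M_tri(r) = Σ_k |c_k| r^k
  = |4|·3^0 + |1|·3^1 + |2|·3^2 + |-2|·3^3 + |4|·3^4
  = 4 + 3 + 18 + 54 + 324 = 403.
This bounds M(r) := max_{|z|=r} |p(z)| from above; equality holds iff all terms c_k z^k can be made to align in phase at a single z on |z|=r.
Part (b). At z = 3 (real, on the circle |z| = r):
  p(3) = (4)·3^0 + (1)·3^1 + (2)·3^2 + (-2)·3^3 + (4)·3^4 = 295.
  |p(3)| = 295.
Check: |p(3)| = 295 ≤ 403 = M_tri(3). ✓ Equality does not hold at z = 3 (the coefficients have mixed signs, so the terms do not all align in phase there).

M_tri(3) = 403; |p(3)| = 295; equality at z=3: no.


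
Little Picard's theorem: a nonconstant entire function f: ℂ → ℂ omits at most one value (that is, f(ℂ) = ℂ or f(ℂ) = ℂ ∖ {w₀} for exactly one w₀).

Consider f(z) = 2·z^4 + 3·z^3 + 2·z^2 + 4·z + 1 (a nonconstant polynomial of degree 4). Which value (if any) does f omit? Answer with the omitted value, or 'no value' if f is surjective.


Little Picard bounds the complement of f(ℂ) to at most one point.
For every w ∈ ℂ, the equation p(z) − w = 0 is a nonconstant polynomial in z and hence has at least one root by the fundamental theorem of algebra. So p is surjective onto ℂ, omitting no value.

Omitted value: no value.


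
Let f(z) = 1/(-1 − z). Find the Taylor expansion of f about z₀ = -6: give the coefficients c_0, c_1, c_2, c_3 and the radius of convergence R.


Let w = z − z₀, so z = z₀ + w.
Then -1 − z = -1 − (z₀ + w) = (-1 − z₀) − w = 5 − w.
f(z) = 1/(5 − w) = (1/(5)) · 1/(1 − w/(5)) = Σ_{n≥0} w^n / (5)^(n+1).
So c_n = 1/(5)^(n+1):
  c_0 = 1/(5)^1 = 1/5.
  c_1 = 1/(5)^2 = 1/25.
  c_2 = 1/(5)^3 = 1/125.
  c_3 = 1/(5)^4 = 1/625.
The series is valid for |w/d| < 1, i.e. |z − z₀| < |d|.
Radius of convergence: R = |-1 − z₀| = |5| = 5 (distance from z₀ to the singularity z = -1).

c_0 = 1/5, c_1 = 1/25, c_2 = 1/125, c_3 = 1/625; R = 5.


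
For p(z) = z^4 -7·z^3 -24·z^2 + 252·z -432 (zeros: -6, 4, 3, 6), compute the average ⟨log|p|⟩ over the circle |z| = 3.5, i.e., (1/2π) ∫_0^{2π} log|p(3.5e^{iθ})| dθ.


Zeros: -6, 3, 4, 6; r = 3.5.
Inside |z| < r: 3. Outside (|z| ≥ r): -6, 4, 6.
p(0) = -432, so log|p(0)| = log(432) = 6.0684.
Apply Jensen: I(r) = log|p(0)| + Σ_k log(r/|z_k|), summed over zeros inside |z| < r.
  log(r/|z_k|) for z_k = 3: log(3.5/3) = 0.1542
  Outside zeros (-6, 4, 6) contribute nothing to the Jensen sum.
Sum over inside zeros: 0.1542.
I(r) = log|p(0)| + (inside sum) = 6.0684 + 0.1542 = 6.2226.
Note: since some zeros are outside |z| ≤ r, the simplified n·log(r) form does NOT apply — only the inside zeros contribute.

I(r) ≈ 6.2226.


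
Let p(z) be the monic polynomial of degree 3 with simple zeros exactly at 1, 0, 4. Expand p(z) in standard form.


The polynomial is p(z) = ∏_{α ∈ S} (z − α), where S = {1, 0, 4}.
Expanding the product yields: p(z) = z^3 -5·z^2 + 4·z.
The resulting polynomial has degree 3 and real coefficients as required.

p(z) = z^3 -5·z^2 + 4·z.


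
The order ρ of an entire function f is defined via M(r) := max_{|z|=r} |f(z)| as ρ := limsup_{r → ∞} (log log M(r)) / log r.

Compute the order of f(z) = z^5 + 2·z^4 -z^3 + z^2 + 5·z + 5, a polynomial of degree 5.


|f(z)| ≤ Σ|c_k|·r^k = O(r^5) as r → ∞. Polynomial growth is O(e^{r^ε}) for every ε > 0 (since r^5/e^{r^ε} → 0), so ρ ≤ ε for all ε > 0, i.e. ρ = 0. Every nonconstant polynomial has order 0.
Therefore ρ = 0.

Order ρ = 0.


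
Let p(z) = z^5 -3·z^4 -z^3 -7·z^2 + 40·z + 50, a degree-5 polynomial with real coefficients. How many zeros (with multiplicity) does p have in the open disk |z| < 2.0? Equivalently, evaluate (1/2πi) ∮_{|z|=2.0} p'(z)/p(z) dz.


The zeros of p are: (-1 + 2i), (-1 - 2i), -1, (3 + 1i), (3 - 1i).
Their magnitudes are: 2.236, 2.236, 1, 3.162, 3.162.
Zeros with |z| < R = 2.0: -1.
Count = 1.
By the argument principle, (1/2πi) ∮_{|z|=R} p'(z)/p(z) dz equals exactly this count.

Number of zeros inside |z| < 2.0: 1.
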